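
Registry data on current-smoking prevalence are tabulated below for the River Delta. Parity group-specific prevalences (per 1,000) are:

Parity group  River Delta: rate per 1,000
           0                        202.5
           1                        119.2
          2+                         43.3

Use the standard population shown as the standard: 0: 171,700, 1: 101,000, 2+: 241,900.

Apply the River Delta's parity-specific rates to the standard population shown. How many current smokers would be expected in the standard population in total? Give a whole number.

57283

Expected current smokers = Σ (standard pop × parity-specific rate ÷ 1,000)
= 171,700×202.5/1,000 + 101,000×119.2/1,000 + 241,900×43.3/1,000
= 34769.25 + 12039.20 + 10474.27 = 57282.72.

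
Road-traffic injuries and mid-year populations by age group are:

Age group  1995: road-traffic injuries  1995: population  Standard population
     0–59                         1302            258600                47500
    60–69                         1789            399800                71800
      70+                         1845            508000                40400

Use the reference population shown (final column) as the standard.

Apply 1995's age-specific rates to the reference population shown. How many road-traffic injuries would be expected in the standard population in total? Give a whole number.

Age-specific rates per 100000 for 1995: 503.48, 447.47, 363.19.
Expected road-traffic injuries = Σ (standard pop × age-specific rate ÷ 100000)
= 47500×503.48/100000 + 71800×447.47/100000 + 40400×363.19/100000
= 239.15 + 321.29 + 146.73 = 707.17.

707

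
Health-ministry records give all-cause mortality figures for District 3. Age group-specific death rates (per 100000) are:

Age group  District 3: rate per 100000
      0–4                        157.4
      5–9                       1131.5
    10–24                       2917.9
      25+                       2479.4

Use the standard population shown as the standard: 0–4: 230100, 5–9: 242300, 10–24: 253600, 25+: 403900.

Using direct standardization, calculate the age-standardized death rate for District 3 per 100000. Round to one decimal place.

1815.9

Standard total = 1129900; weights = 0.2036, 0.2144, 0.2244, 0.3575.
Standardized rate: 0.2036×157.4 + 0.2144×1131.5 + 0.2244×2917.9 + 0.3575×2479.4 = 1815.9034 per 100000.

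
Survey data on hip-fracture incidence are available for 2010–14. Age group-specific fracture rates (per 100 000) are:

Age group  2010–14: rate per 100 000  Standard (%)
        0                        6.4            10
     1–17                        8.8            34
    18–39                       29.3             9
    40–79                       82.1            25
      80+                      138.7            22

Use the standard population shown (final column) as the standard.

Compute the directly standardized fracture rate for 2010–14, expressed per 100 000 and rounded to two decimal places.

57.31

Standard weights: 0.10, 0.34, 0.09, 0.25, 0.22.
Standardized rate: 0.1000×6.4 + 0.3400×8.8 + 0.0900×29.3 + 0.2500×82.1 + 0.2200×138.7 = 57.3080 per 100 000.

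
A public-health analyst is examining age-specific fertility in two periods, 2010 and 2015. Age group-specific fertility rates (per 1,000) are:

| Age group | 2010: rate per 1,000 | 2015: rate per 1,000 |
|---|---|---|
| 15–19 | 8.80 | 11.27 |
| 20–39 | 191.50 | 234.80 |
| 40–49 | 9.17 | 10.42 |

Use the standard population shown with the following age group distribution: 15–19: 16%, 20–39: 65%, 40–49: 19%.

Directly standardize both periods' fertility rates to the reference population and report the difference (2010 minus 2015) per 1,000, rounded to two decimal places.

Standard weights: 0.16, 0.65, 0.19.
2010: 0.1600×8.80 + 0.6500×191.50 + 0.1900×9.17 = 127.6253 per 1,000.
2015: 0.1600×11.27 + 0.6500×234.80 + 0.1900×10.42 = 156.4030 per 1,000.
Difference = 127.6253 − 156.4030 = -28.7777.

-28.78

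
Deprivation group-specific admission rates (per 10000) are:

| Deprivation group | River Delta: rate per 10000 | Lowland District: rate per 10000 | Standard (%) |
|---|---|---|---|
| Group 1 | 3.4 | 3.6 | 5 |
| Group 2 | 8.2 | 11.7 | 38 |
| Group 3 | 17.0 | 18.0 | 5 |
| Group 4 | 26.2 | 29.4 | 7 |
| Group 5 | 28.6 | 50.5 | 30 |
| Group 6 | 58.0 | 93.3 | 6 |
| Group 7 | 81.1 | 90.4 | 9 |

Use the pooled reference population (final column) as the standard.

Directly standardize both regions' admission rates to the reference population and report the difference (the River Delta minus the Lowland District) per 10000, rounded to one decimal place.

Standard weights: 0.05, 0.38, 0.05, 0.07, 0.30, 0.06, 0.09.
The River Delta: 0.0500×3.4 + 0.3800×8.2 + 0.0500×17.0 + 0.0700×26.2 + 0.3000×28.6 + 0.0600×58.0 + 0.0900×81.1 = 25.3290 per 10000.
The Lowland District: 0.0500×3.6 + 0.3800×11.7 + 0.0500×18.0 + 0.0700×29.4 + 0.3000×50.5 + 0.0600×93.3 + 0.0900×90.4 = 36.4680 per 10000.
Difference = 25.3290 − 36.4680 = -11.1390.

-11.1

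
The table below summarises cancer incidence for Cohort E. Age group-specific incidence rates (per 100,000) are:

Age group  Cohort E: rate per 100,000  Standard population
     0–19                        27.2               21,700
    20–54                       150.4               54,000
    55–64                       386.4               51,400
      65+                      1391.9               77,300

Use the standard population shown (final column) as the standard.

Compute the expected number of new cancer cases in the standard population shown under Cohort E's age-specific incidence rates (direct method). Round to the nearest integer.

1362

Expected new cancer cases = Σ (standard pop × age-specific rate ÷ 100,000)
= 21,700×27.2/100,000 + 54,000×150.4/100,000 + 51,400×386.4/100,000 + 77,300×1391.9/100,000
= 5.90 + 81.22 + 198.61 + 1075.94 = 1361.67.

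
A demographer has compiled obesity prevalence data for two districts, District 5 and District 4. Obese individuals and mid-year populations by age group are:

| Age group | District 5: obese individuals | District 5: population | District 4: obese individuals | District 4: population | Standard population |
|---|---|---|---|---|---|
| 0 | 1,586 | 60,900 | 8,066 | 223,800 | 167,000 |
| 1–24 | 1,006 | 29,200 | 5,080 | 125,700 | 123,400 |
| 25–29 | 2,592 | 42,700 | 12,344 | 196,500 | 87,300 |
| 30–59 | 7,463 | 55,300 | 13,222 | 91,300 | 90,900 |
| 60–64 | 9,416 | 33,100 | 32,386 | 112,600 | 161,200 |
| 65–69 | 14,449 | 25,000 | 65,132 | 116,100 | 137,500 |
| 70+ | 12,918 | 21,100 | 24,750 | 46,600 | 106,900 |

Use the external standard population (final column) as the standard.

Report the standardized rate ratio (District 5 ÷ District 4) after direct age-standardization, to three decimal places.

1.033

Age-specific rates per 1,000 for District 5: 26.043, 34.452, 60.703, 134.955, 284.471, 577.960, 612.227.
For District 4: 36.041, 40.414, 62.819, 144.819, 287.620, 560.999, 531.116.
Standard total = 874,200; weights = 0.1910, 0.1412, 0.0999, 0.1040, 0.1844, 0.1573, 0.1223.
District 5: 0.1910×26.043 + 0.1412×34.452 + 0.0999×60.703 + 0.1040×134.955 + 0.1844×284.471 + 0.1573×577.960 + 0.1223×612.227 = 248.1590 per 1,000.
District 4: 0.1910×36.041 + 0.1412×40.414 + 0.0999×62.819 + 0.1040×144.819 + 0.1844×287.620 + 0.1573×560.999 + 0.1223×531.116 = 240.1420 per 1,000.
Ratio = 248.1590 ÷ 240.1420 = 1.03338.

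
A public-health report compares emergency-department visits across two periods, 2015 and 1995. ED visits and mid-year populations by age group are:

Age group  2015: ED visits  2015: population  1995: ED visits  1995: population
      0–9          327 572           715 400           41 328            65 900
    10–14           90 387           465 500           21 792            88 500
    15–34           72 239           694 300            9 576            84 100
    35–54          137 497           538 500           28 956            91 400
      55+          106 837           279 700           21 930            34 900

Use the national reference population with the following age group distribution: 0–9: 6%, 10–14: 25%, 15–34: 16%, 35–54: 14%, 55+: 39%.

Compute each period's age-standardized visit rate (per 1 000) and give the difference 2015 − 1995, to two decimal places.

Age-specific rates per 1 000 for 2015: 457.886, 194.172, 104.046, 255.333, 381.970.
For 1995: 627.132, 246.237, 113.864, 316.805, 628.367.
Standard weights: 0.06, 0.25, 0.16, 0.14, 0.39.
2015: 0.0600×457.886 + 0.2500×194.172 + 0.1600×104.046 + 0.1400×255.333 + 0.3900×381.970 = 277.3784 per 1 000.
1995: 0.0600×627.132 + 0.2500×246.237 + 0.1600×113.864 + 0.1400×316.805 + 0.3900×628.367 = 406.8213 per 1 000.
Difference = 277.3784 − 406.8213 = -129.4429.

-129.44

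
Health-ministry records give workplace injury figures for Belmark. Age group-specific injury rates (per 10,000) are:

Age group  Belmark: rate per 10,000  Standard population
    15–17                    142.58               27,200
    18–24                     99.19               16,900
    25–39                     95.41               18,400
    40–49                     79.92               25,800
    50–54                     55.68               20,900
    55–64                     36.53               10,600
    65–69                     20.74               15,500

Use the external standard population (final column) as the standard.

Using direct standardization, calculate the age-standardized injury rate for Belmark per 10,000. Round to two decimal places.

Standard total = 135,300; weights = 0.2010, 0.1249, 0.1360, 0.1907, 0.1545, 0.0783, 0.1146.
Standardized rate: 0.2010×142.58 + 0.1249×99.19 + 0.1360×95.41 + 0.1907×79.92 + 0.1545×55.68 + 0.0783×36.53 + 0.1146×20.74 = 83.1069 per 10,000.

83.11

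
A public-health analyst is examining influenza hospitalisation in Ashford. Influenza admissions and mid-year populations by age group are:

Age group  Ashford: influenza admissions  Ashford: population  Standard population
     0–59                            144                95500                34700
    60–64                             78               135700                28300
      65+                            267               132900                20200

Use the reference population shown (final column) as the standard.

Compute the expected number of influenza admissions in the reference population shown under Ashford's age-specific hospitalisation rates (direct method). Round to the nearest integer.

Age-specific rates per 100000 for Ashford: 150.79, 57.48, 200.90.
Expected influenza admissions = Σ (standard pop × age-specific rate ÷ 100000)
= 34700×150.79/100000 + 28300×57.48/100000 + 20200×200.90/100000
= 52.32 + 16.27 + 40.58 = 109.17.

109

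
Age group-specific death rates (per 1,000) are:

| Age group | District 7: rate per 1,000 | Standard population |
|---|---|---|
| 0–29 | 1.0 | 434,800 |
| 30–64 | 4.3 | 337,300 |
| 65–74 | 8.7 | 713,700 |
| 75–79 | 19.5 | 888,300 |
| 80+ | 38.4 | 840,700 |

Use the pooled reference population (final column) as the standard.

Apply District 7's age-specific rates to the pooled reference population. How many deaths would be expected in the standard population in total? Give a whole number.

57699

Expected deaths = Σ (standard pop × age-specific rate ÷ 1,000)
= 434,800×1.0/1,000 + 337,300×4.3/1,000 + 713,700×8.7/1,000 + 888,300×19.5/1,000 + 840,700×38.4/1,000
= 434.80 + 1450.39 + 6209.19 + 17321.85 + 32282.88 = 57699.11.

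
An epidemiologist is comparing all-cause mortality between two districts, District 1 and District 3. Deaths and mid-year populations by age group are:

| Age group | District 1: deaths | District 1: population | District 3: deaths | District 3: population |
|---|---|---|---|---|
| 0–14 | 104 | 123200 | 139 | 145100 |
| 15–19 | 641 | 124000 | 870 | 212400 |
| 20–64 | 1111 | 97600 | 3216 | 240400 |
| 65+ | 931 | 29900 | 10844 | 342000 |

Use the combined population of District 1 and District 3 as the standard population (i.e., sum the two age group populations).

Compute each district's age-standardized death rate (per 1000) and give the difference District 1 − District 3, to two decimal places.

Age-specific rates per 1000 for District 1: 0.844, 5.169, 11.383, 31.137.
For District 3: 0.958, 4.096, 13.378, 31.708.
Combined standard total = 1314600; weights = 0.2041, 0.2559, 0.2571, 0.2829.
District 1: 0.2041×0.844 + 0.2559×5.169 + 0.2571×11.383 + 0.2829×31.137 = 13.2305 per 1000.
District 3: 0.2041×0.958 + 0.2559×4.096 + 0.2571×13.378 + 0.2829×31.708 = 13.6533 per 1000.
Difference = 13.2305 − 13.6533 = -0.4228.

-0.42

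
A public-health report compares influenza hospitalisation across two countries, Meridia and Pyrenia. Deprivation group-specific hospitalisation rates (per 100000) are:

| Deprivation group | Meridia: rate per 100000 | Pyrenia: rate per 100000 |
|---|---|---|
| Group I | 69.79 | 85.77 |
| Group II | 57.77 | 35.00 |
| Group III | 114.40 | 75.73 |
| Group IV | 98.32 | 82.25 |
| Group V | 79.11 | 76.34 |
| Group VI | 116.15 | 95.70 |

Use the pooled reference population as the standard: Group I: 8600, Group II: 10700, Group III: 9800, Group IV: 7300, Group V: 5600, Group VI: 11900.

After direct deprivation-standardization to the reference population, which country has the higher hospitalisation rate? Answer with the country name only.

Meridia

Standard total = 53900; weights = 0.1596, 0.1985, 0.1818, 0.1354, 0.1039, 0.2208.
Meridia: 0.1596×69.79 + 0.1985×57.77 + 0.1818×114.40 + 0.1354×98.32 + 0.1039×79.11 + 0.2208×116.15 = 90.5824 per 100000.
Pyrenia: 0.1596×85.77 + 0.1985×35.00 + 0.1818×75.73 + 0.1354×82.25 + 0.1039×76.34 + 0.2208×95.70 = 74.6018 per 100000.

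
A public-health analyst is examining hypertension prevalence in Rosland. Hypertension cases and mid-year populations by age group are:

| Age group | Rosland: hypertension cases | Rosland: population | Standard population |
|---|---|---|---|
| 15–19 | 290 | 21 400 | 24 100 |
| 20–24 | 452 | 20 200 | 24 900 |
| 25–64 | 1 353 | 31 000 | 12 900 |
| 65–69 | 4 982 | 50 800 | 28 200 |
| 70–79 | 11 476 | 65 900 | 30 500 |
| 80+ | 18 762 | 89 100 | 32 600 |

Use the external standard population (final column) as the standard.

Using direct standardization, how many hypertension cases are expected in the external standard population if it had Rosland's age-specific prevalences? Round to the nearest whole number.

16388

Age-specific rates per 1 000 for Rosland: 13.551, 22.376, 43.645, 98.071, 174.143, 210.572.
Expected hypertension cases = Σ (standard pop × age-specific rate ÷ 1 000)
= 24 100×13.551/1 000 + 24 900×22.376/1 000 + 12 900×43.645/1 000 + 28 200×98.071/1 000 + 30 500×174.143/1 000 + 32 600×210.572/1 000
= 326.59 + 557.17 + 563.02 + 2765.60 + 5311.35 + 6864.66 = 16388.39.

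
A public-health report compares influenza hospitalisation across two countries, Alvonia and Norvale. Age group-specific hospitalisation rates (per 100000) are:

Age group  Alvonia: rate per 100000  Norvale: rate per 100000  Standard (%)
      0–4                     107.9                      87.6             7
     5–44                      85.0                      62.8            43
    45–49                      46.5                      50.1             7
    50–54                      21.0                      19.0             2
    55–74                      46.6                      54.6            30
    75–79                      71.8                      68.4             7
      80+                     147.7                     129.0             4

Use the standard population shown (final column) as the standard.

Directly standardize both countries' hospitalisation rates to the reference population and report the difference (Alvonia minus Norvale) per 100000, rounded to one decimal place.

Standard weights: 0.07, 0.43, 0.07, 0.02, 0.30, 0.07, 0.04.
Alvonia: 0.0700×107.9 + 0.4300×85.0 + 0.0700×46.5 + 0.0200×21.0 + 0.3000×46.6 + 0.0700×71.8 + 0.0400×147.7 = 72.6920 per 100000.
Norvale: 0.0700×87.6 + 0.4300×62.8 + 0.0700×50.1 + 0.0200×19.0 + 0.3000×54.6 + 0.0700×68.4 + 0.0400×129.0 = 63.3510 per 100000.
Difference = 72.6920 − 63.3510 = 9.3410.

9.3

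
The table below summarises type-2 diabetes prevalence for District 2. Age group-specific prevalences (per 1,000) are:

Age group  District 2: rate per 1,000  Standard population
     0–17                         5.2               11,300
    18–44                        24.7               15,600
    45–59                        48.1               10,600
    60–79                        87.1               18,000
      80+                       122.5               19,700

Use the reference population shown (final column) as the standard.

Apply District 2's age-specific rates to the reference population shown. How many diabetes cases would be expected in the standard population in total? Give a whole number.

4935

Expected diabetes cases = Σ (standard pop × age-specific rate ÷ 1,000)
= 11,300×5.2/1,000 + 15,600×24.7/1,000 + 10,600×48.1/1,000 + 18,000×87.1/1,000 + 19,700×122.5/1,000
= 58.76 + 385.32 + 509.86 + 1567.80 + 2413.25 = 4934.99.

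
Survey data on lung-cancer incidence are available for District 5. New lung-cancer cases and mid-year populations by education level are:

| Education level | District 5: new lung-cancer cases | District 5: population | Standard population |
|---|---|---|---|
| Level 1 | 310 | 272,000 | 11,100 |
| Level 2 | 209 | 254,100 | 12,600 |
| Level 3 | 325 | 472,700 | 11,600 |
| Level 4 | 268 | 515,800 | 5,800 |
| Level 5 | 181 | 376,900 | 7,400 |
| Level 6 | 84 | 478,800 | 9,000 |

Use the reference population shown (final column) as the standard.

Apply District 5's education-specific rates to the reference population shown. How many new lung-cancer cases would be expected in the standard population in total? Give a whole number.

39

Education-specific rates per 100,000 for District 5: 113.97, 82.25, 68.75, 51.96, 48.02, 17.54.
Expected new lung-cancer cases = Σ (standard pop × education-specific rate ÷ 100,000)
= 11,100×113.97/100,000 + 12,600×82.25/100,000 + 11,600×68.75/100,000 + 5,800×51.96/100,000 + 7,400×48.02/100,000 + 9,000×17.54/100,000
= 12.65 + 10.36 + 7.98 + 3.01 + 3.55 + 1.58 = 39.14.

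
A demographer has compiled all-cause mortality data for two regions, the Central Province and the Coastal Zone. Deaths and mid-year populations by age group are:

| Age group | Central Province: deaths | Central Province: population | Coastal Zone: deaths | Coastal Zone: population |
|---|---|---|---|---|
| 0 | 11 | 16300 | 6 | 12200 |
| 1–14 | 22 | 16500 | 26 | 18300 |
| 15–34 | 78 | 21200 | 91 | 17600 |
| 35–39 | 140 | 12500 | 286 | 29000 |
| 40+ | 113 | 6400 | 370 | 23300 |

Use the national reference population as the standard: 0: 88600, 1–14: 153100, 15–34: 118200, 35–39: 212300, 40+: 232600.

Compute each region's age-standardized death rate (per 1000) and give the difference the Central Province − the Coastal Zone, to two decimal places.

Age-specific rates per 1000 for the Central Province: 0.675, 1.333, 3.679, 11.200, 17.656.
For the Coastal Zone: 0.492, 1.421, 5.170, 9.862, 15.880.
Standard total = 804800; weights = 0.1101, 0.1902, 0.1469, 0.2638, 0.2890.
The Central Province: 0.1101×0.675 + 0.1902×1.333 + 0.1469×3.679 + 0.2638×11.200 + 0.2890×17.656 = 8.9257 per 1000.
The Coastal Zone: 0.1101×0.492 + 0.1902×1.421 + 0.1469×5.170 + 0.2638×9.862 + 0.2890×15.880 = 8.2749 per 1000.
Difference = 8.9257 − 8.2749 = 0.6509.

0.65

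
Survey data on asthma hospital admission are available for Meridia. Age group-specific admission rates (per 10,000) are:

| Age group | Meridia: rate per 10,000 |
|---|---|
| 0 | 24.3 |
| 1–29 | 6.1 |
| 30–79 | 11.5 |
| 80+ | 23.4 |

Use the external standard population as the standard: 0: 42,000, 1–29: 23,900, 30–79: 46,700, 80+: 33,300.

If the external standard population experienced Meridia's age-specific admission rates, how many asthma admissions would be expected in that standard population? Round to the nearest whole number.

248

Expected asthma admissions = Σ (standard pop × age-specific rate ÷ 10,000)
= 42,000×24.3/10,000 + 23,900×6.1/10,000 + 46,700×11.5/10,000 + 33,300×23.4/10,000
= 102.06 + 14.58 + 53.70 + 77.92 = 248.27.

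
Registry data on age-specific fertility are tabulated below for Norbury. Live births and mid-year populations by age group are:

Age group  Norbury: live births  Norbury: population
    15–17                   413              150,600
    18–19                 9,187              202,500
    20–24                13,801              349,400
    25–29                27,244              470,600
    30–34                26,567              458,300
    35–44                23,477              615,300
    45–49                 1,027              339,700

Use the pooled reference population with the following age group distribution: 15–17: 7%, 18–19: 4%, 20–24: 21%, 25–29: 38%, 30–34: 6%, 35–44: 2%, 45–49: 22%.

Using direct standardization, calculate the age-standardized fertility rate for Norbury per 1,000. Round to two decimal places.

37.21

Age-specific rates per 1,000 for Norbury: 2.742, 45.368, 39.499, 57.892, 57.969, 38.155, 3.023.
Standard weights: 0.07, 0.04, 0.21, 0.38, 0.06, 0.02, 0.22.
Standardized rate: 0.0700×2.742 + 0.0400×45.368 + 0.2100×39.499 + 0.3800×57.892 + 0.0600×57.969 + 0.0200×38.155 + 0.2200×3.023 = 37.2068 per 1,000.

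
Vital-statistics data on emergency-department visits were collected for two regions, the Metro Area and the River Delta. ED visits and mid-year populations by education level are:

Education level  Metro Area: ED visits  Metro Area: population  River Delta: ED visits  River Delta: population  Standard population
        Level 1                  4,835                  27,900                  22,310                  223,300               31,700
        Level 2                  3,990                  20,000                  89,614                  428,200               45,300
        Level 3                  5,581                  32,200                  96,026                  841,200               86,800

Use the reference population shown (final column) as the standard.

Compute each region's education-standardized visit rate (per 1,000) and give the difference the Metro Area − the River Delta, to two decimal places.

42.85

Education-specific rates per 1,000 for the Metro Area: 173.297, 199.500, 173.323.
For the River Delta: 99.910, 209.281, 114.154.
Standard total = 163,800; weights = 0.1935, 0.2766, 0.5299.
The Metro Area: 0.1935×173.297 + 0.2766×199.500 + 0.5299×173.323 = 180.5575 per 1,000.
The River Delta: 0.1935×99.910 + 0.2766×209.281 + 0.5299×114.154 = 137.7052 per 1,000.
Difference = 180.5575 − 137.7052 = 42.8523.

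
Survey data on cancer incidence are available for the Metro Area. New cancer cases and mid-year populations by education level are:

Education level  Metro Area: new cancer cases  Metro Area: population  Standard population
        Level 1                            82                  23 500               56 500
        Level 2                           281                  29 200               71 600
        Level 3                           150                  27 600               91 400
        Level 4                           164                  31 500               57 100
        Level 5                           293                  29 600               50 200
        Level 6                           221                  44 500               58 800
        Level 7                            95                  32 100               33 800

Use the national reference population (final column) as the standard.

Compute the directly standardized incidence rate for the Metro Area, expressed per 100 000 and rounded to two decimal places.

Education-specific rates per 100 000 for the Metro Area: 348.94, 962.33, 543.48, 520.63, 989.86, 496.63, 295.95.
Standard total = 419 400; weights = 0.1347, 0.1707, 0.2179, 0.1361, 0.1197, 0.1402, 0.0806.
Standardized rate: 0.1347×348.94 + 0.1707×962.33 + 0.2179×543.48 + 0.1361×520.63 + 0.1197×989.86 + 0.1402×496.63 + 0.0806×295.95 = 612.5797 per 100 000.

612.58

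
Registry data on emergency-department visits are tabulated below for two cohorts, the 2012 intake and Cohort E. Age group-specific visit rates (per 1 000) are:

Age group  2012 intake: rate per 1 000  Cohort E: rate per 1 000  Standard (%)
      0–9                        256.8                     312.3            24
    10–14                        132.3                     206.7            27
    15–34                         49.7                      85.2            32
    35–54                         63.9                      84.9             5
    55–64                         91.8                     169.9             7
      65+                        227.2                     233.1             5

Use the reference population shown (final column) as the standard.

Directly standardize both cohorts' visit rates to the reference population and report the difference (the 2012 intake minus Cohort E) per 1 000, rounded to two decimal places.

-51.58

Standard weights: 0.24, 0.27, 0.32, 0.05, 0.07, 0.05.
The 2012 intake: 0.2400×256.8 + 0.2700×132.3 + 0.3200×49.7 + 0.0500×63.9 + 0.0700×91.8 + 0.0500×227.2 = 134.2380 per 1 000.
Cohort E: 0.2400×312.3 + 0.2700×206.7 + 0.3200×85.2 + 0.0500×84.9 + 0.0700×169.9 + 0.0500×233.1 = 185.8180 per 1 000.
Difference = 134.2380 − 185.8180 = -51.5800.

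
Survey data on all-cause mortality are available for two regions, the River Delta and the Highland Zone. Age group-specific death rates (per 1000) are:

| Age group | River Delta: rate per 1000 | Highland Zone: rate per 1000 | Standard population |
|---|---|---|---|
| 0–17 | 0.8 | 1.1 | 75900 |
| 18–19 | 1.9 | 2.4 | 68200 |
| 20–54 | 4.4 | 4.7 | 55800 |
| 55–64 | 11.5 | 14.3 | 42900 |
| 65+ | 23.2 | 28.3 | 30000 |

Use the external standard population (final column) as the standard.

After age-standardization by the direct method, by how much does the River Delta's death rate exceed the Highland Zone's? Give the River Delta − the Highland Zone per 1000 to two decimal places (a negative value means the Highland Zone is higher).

Standard total = 272800; weights = 0.2782, 0.2500, 0.2045, 0.1573, 0.1100.
The River Delta: 0.2782×0.8 + 0.2500×1.9 + 0.2045×4.4 + 0.1573×11.5 + 0.1100×23.2 = 5.9574 per 1000.
The Highland Zone: 0.2782×1.1 + 0.2500×2.4 + 0.2045×4.7 + 0.1573×14.3 + 0.1100×28.3 = 7.2284 per 1000.
Difference = 5.9574 − 7.2284 = -1.2710.

-1.27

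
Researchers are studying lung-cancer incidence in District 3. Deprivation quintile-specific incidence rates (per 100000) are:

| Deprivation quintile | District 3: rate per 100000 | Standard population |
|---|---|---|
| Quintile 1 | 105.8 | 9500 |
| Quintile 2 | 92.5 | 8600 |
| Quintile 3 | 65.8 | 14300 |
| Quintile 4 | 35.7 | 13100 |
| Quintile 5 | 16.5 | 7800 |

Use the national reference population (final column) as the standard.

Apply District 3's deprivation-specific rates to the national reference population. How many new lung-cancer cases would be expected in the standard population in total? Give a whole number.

33

Expected new lung-cancer cases = Σ (standard pop × deprivation-specific rate ÷ 100000)
= 9500×105.8/100000 + 8600×92.5/100000 + 14300×65.8/100000 + 13100×35.7/100000 + 7800×16.5/100000
= 10.05 + 7.96 + 9.41 + 4.68 + 1.29 = 33.38.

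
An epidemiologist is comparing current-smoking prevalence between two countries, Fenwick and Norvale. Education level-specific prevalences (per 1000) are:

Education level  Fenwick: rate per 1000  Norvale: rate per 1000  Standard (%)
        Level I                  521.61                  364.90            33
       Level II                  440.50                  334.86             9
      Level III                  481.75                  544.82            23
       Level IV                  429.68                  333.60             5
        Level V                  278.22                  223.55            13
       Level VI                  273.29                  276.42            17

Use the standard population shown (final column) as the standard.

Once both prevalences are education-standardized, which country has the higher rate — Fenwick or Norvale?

Standard weights: 0.33, 0.09, 0.23, 0.05, 0.13, 0.17.
Fenwick: 0.3300×521.61 + 0.0900×440.50 + 0.2300×481.75 + 0.0500×429.68 + 0.1300×278.22 + 0.1700×273.29 = 426.6907 per 1000.
Norvale: 0.3300×364.90 + 0.0900×334.86 + 0.2300×544.82 + 0.0500×333.60 + 0.1300×223.55 + 0.1700×276.42 = 368.5959 per 1000.

Fenwick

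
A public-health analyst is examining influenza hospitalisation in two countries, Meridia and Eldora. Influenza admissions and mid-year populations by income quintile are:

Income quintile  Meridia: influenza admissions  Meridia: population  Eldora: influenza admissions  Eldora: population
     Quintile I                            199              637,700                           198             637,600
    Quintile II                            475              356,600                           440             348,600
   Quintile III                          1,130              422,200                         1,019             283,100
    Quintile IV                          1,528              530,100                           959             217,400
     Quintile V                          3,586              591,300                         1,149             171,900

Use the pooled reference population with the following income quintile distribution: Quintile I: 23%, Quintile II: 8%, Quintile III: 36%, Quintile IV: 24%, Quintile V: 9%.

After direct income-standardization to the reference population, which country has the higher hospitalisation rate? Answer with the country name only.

Income-specific rates per 100,000 for Meridia: 31.21, 133.20, 267.65, 288.25, 606.46.
For Eldora: 31.05, 126.22, 359.94, 441.12, 668.41.
Standard weights: 0.23, 0.08, 0.36, 0.24, 0.09.
Meridia: 0.2300×31.21 + 0.0800×133.20 + 0.3600×267.65 + 0.2400×288.25 + 0.0900×606.46 = 237.9468 per 100,000.
Eldora: 0.2300×31.05 + 0.0800×126.22 + 0.3600×359.94 + 0.2400×441.12 + 0.0900×668.41 = 312.8460 per 100,000.
The crude rates (272.59 vs 227.00) would put Meridia higher, but that reflects its income composition; once standardized to a common income structure, Eldora has the higher underlying rate.

Eldora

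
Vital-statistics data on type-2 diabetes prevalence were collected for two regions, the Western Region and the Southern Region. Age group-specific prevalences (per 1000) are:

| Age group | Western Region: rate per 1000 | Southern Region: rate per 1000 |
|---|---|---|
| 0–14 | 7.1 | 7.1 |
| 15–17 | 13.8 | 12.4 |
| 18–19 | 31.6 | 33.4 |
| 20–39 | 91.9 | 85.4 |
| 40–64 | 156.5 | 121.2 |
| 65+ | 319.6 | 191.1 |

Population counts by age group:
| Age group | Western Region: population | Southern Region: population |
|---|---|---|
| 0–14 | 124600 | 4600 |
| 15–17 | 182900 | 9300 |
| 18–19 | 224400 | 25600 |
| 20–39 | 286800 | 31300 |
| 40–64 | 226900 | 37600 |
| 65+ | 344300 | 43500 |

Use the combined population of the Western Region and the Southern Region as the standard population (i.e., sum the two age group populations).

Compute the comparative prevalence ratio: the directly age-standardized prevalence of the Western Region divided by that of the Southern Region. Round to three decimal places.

Combined standard total = 1541800; weights = 0.0838, 0.1247, 0.1621, 0.2063, 0.1716, 0.2515.
The Western Region: 0.0838×7.1 + 0.1247×13.8 + 0.1621×31.6 + 0.2063×91.9 + 0.1716×156.5 + 0.2515×319.6 = 133.6348 per 1000.
The Southern Region: 0.0838×7.1 + 0.1247×12.4 + 0.1621×33.4 + 0.2063×85.4 + 0.1716×121.2 + 0.2515×191.1 = 94.0345 per 1000.
Ratio = 133.6348 ÷ 94.0345 = 1.42113.

1.421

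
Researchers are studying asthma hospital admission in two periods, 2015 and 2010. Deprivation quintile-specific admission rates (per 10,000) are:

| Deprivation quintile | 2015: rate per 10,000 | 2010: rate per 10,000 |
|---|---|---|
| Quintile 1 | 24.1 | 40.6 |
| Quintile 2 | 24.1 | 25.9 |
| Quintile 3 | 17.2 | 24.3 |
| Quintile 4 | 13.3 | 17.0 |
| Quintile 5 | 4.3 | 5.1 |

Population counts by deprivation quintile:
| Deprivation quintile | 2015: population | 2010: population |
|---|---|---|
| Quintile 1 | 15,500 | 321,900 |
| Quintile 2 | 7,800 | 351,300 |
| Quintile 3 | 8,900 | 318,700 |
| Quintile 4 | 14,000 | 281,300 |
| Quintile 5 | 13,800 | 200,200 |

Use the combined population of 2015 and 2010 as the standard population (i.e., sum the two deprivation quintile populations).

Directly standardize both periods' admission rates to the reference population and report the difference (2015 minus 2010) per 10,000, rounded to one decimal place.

-6.4

Combined standard total = 1,533,400; weights = 0.2200, 0.2342, 0.2136, 0.1926, 0.1396.
2015: 0.2200×24.1 + 0.2342×24.1 + 0.2136×17.2 + 0.1926×13.3 + 0.1396×4.3 = 17.7827 per 10,000.
2010: 0.2200×40.6 + 0.2342×25.9 + 0.2136×24.3 + 0.1926×17.0 + 0.1396×5.1 = 24.1759 per 10,000.
Difference = 17.7827 − 24.1759 = -6.3931.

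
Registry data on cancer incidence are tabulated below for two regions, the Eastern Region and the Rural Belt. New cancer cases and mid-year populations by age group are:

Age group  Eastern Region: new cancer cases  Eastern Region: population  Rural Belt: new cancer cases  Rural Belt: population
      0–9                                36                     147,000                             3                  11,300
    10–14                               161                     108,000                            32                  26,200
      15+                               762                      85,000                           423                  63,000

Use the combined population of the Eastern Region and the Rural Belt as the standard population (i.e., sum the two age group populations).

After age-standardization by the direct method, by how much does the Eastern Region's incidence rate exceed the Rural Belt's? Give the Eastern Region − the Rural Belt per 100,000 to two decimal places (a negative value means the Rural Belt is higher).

Age-specific rates per 100,000 for the Eastern Region: 24.49, 149.07, 896.47.
For the Rural Belt: 26.55, 122.14, 671.43.
Combined standard total = 440,500; weights = 0.3594, 0.3047, 0.3360.
The Eastern Region: 0.3594×24.49 + 0.3047×149.07 + 0.3360×896.47 = 355.4146 per 100,000.
The Rural Belt: 0.3594×26.55 + 0.3047×122.14 + 0.3360×671.43 = 272.3381 per 100,000.
Difference = 355.4146 − 272.3381 = 83.0765.

83.08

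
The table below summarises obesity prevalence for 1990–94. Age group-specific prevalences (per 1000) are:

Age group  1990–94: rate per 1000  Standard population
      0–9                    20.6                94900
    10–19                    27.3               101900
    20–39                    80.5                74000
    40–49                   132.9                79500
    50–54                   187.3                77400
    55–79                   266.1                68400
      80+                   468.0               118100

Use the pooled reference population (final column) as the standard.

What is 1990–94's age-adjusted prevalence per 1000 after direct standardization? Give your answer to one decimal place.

177.8

Standard total = 614200; weights = 0.1545, 0.1659, 0.1205, 0.1294, 0.1260, 0.1114, 0.1923.
Standardized rate: 0.1545×20.6 + 0.1659×27.3 + 0.1205×80.5 + 0.1294×132.9 + 0.1260×187.3 + 0.1114×266.1 + 0.1923×468.0 = 177.8385 per 1000.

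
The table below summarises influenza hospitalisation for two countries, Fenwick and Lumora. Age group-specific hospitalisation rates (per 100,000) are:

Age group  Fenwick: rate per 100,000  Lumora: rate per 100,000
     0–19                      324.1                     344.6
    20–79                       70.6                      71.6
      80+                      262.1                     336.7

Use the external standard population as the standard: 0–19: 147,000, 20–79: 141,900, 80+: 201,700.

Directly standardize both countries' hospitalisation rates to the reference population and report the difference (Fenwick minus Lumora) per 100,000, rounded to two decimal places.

-37.10

Standard total = 490,600; weights = 0.2996, 0.2892, 0.4111.
Fenwick: 0.2996×324.1 + 0.2892×70.6 + 0.4111×262.1 = 225.2882 per 100,000.
Lumora: 0.2996×344.6 + 0.2892×71.6 + 0.4111×336.7 = 262.3902 per 100,000.
Difference = 225.2882 − 262.3902 = -37.1020.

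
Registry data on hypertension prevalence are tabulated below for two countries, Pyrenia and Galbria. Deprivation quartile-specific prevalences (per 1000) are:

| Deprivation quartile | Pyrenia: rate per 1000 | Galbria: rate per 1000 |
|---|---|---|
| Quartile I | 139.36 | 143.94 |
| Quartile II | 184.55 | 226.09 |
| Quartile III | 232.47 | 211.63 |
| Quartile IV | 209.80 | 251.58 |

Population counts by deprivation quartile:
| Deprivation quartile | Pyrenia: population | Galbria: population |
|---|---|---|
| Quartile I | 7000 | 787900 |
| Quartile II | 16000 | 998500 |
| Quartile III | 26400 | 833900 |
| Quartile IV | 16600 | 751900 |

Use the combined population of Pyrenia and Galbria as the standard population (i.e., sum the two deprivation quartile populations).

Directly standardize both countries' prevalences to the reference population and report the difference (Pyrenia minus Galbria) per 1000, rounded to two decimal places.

Combined standard total = 3438200; weights = 0.2312, 0.2951, 0.2502, 0.2235.
Pyrenia: 0.2312×139.36 + 0.2951×184.55 + 0.2502×232.47 + 0.2235×209.80 = 191.7365 per 1000.
Galbria: 0.2312×143.94 + 0.2951×226.09 + 0.2502×211.63 + 0.2235×251.58 = 209.1765 per 1000.
Difference = 191.7365 − 209.1765 = -17.4400.

-17.44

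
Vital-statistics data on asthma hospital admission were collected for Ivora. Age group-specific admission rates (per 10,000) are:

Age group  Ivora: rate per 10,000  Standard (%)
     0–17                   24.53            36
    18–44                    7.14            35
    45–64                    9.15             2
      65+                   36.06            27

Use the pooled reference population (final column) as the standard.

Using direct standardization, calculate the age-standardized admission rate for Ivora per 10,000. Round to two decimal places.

21.25

Standard weights: 0.36, 0.35, 0.02, 0.27.
Standardized rate: 0.3600×24.53 + 0.3500×7.14 + 0.0200×9.15 + 0.2700×36.06 = 21.2490 per 10,000.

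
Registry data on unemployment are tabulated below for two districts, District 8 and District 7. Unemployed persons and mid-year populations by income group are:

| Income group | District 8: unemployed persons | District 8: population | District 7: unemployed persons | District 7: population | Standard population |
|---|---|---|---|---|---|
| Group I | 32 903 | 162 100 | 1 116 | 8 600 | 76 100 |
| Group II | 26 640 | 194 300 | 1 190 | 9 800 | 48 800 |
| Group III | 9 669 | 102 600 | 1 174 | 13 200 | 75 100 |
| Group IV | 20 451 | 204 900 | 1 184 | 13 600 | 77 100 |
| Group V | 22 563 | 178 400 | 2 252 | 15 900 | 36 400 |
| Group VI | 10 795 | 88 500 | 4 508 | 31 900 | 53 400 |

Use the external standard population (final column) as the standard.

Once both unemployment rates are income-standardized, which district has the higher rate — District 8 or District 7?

District 8

Income-specific rates per 1 000 for District 8: 202.980, 137.108, 94.240, 99.810, 126.474, 121.977.
For District 7: 129.767, 121.429, 88.939, 87.059, 141.635, 141.317.
Standard total = 366 900; weights = 0.2074, 0.1330, 0.2047, 0.2101, 0.0992, 0.1455.
District 8: 0.2074×202.980 + 0.1330×137.108 + 0.2047×94.240 + 0.2101×99.810 + 0.0992×126.474 + 0.1455×121.977 = 130.9010 per 1 000.
District 7: 0.2074×129.767 + 0.1330×121.429 + 0.2047×88.939 + 0.2101×87.059 + 0.0992×141.635 + 0.1455×141.317 = 114.1849 per 1 000.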